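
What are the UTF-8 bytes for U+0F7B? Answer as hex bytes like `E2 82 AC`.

E0 BD BB

U+0F7B = 0xF7B = 3963 decimal. In range U+0800–U+FFFF → 3-byte form: 1110xxxx 10xxxxxx 10xxxxxx.
Binary (16 bits): 0000111101111011.
Split 4+6+6: 0000 | 111101 | 111011.
Byte 1: 11100000 = 0xE0.
Byte 2: 10111101 = 0xBD.
Byte 3: 10111011 = 0xBB.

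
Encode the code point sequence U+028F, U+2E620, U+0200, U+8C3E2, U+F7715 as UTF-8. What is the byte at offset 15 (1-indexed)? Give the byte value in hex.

1-indexed offset 15 is 0-indexed offset 14.
U+028F → 2-byte form CA 8F at offsets 0–1.
U+2E620 → 4-byte form F0 AE 98 A0 at offsets 2–5.
U+0200 → 2-byte form C8 80 at offsets 6–7.
U+8C3E2 → 4-byte form F2 8C 8F A2 at offsets 8–11.
U+F7715 → 4-byte form F3 B7 9C 95 at offsets 12–15.
Offset 14 falls in char 5's range; it's byte 3 of F3 B7 9C 95 = 0x9C.

0x9C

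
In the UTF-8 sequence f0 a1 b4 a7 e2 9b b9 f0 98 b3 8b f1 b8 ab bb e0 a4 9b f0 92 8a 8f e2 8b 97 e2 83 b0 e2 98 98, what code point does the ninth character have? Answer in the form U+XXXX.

U+2618

Offset 0: leading byte 0xF0 = 11110000 → 4-byte char #1 = F0 A1 B4 A7.
Offset 4: leading byte 0xE2 = 11100010 → 3-byte char #2 = E2 9B B9.
Offset 7: leading byte 0xF0 = 11110000 → 4-byte char #3 = F0 98 B3 8B.
Offset 11: leading byte 0xF1 = 11110001 → 4-byte char #4 = F1 B8 AB BB.
Offset 15: leading byte 0xE0 = 11100000 → 3-byte char #5 = E0 A4 9B.
Offset 18: leading byte 0xF0 = 11110000 → 4-byte char #6 = F0 92 8A 8F.
Offset 22: leading byte 0xE2 = 11100010 → 3-byte char #7 = E2 8B 97.
Offset 25: leading byte 0xE2 = 11100010 → 3-byte char #8 = E2 83 B0.
Offset 28: leading byte 0xE2 = 11100010 → 3-byte char #9 = E2 98 98.
Leading byte 0xE2 = 11100010 matches 1110xxxx → 3-byte sequence.
Byte 1: 0xE2 = 11100010, payload 0010 (4 bits).
Byte 2: 0x98 = 10011000 (10xxxxxx ✓), payload 011000.
Byte 3: 0x98 = 10011000 (10xxxxxx ✓), payload 011000.
Concatenate: 0010011000011000 = 0x2618 (16 bits → U+2618).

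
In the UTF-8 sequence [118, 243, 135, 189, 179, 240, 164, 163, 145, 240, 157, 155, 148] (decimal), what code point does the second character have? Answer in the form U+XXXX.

U+C7F73

Offset 0: leading byte 0x76 = 01110110 → 1-byte char #1 = 76.
Offset 1: leading byte 0xF3 = 11110011 → 4-byte char #2 = F3 87 BD B3.
Leading byte 0xF3 = 11110011 matches 11110xxx → 4-byte sequence.
Byte 1: 0xF3 = 11110011, payload 011 (3 bits).
Byte 2: 0x87 = 10000111 (10xxxxxx ✓), payload 000111.
Byte 3: 0xBD = 10111101 (10xxxxxx ✓), payload 111101.
Byte 4: 0xB3 = 10110011 (10xxxxxx ✓), payload 110011.
Concatenate: 011000111111101110011 = 0xC7F73 (21 bits → U+C7F73).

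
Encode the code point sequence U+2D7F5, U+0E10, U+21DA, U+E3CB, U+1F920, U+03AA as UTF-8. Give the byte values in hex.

U+2D7F5: 4-byte form → F0 AD 9F B5.
U+0E10: 3-byte form → E0 B8 90.
U+21DA: 3-byte form → E2 87 9A.
U+E3CB: 3-byte form → EE 8F 8B.
U+1F920: 4-byte form → F0 9F A4 A0.
U+03AA: 2-byte form → CE AA.
Concatenated (19 bytes): F0 AD 9F B5 E0 B8 90 E2 87 9A EE 8F 8B F0 9F A4 A0 CE AA.

F0 AD 9F B5 E0 B8 90 E2 87 9A EE 8F 8B F0 9F A4 A0 CE AA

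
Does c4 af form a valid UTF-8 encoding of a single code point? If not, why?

Leading byte 0xC4 = 11000100 → 2-byte form.
Continuation bytes 0xAF=10101111 all match 10xxxxxx.
Decoded value 0x12F is ≥ 0x80 (shortest form) and not a surrogate.

valid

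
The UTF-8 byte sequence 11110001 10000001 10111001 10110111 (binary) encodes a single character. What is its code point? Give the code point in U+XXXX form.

Leading byte 0xF1 = 11110001 matches 11110xxx → 4-byte sequence.
Byte 1: 0xF1 = 11110001, payload 001 (3 bits).
Byte 2: 0x81 = 10000001 (10xxxxxx ✓), payload 000001.
Byte 3: 0xB9 = 10111001 (10xxxxxx ✓), payload 111001.
Byte 4: 0xB7 = 10110111 (10xxxxxx ✓), payload 110111.
Concatenate: 001000001111001110111 = 0x41E77 (21 bits → U+41E77).

U+41E77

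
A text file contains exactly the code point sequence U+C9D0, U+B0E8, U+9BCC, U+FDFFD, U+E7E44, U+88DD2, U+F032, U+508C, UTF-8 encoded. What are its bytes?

U+C9D0: 3-byte form → EC A7 90.
U+B0E8: 3-byte form → EB 83 A8.
U+9BCC: 3-byte form → E9 AF 8C.
U+FDFFD: 4-byte form → F3 BD BF BD.
U+E7E44: 4-byte form → F3 A7 B9 84.
U+88DD2: 4-byte form → F2 88 B7 92.
U+F032: 3-byte form → EF 80 B2.
U+508C: 3-byte form → E5 82 8C.
Concatenated (27 bytes): EC A7 90 EB 83 A8 E9 AF 8C F3 BD BF BD F3 A7 B9 84 F2 88 B7 92 EF 80 B2 E5 82 8C.

EC A7 90 EB 83 A8 E9 AF 8C F3 BD BF BD F3 A7 B9 84 F2 88 B7 92 EF 80 B2 E5 82 8C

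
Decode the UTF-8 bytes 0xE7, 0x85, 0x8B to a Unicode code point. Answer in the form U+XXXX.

U+714B

Leading byte 0xE7 = 11100111 matches 1110xxxx → 3-byte sequence.
Byte 1: 0xE7 = 11100111, payload 0111 (4 bits).
Byte 2: 0x85 = 10000101 (10xxxxxx ✓), payload 000101.
Byte 3: 0x8B = 10001011 (10xxxxxx ✓), payload 001011.
Concatenate: 0111000101001011 = 0x714B (16 bits → U+714B).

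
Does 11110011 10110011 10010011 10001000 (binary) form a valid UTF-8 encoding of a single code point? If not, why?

valid

Leading byte 0xF3 = 11110011 → 4-byte form.
Continuation bytes 0xB3=10110011, 0x93=10010011, 0x88=10001000 all match 10xxxxxx.
Decoded value 0xF34C8 is ≥ 0x10000 (shortest form) and not a surrogate.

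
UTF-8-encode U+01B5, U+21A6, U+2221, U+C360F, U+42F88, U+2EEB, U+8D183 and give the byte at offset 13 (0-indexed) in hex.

0x82

U+01B5 → 2-byte form C6 B5 at offsets 0–1.
U+21A6 → 3-byte form E2 86 A6 at offsets 2–4.
U+2221 → 3-byte form E2 88 A1 at offsets 5–7.
U+C360F → 4-byte form F3 83 98 8F at offsets 8–11.
U+42F88 → 4-byte form F1 82 BE 88 at offsets 12–15.
Offset 13 falls in char 5's range; it's byte 2 of F1 82 BE 88 = 0x82.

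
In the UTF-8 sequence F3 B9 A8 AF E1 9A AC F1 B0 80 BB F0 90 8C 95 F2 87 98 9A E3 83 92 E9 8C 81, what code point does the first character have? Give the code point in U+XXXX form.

Offset 0: leading byte 0xF3 = 11110011 → 4-byte char #1 = F3 B9 A8 AF.
Leading byte 0xF3 = 11110011 matches 11110xxx → 4-byte sequence.
Byte 1: 0xF3 = 11110011, payload 011 (3 bits).
Byte 2: 0xB9 = 10111001 (10xxxxxx ✓), payload 111001.
Byte 3: 0xA8 = 10101000 (10xxxxxx ✓), payload 101000.
Byte 4: 0xAF = 10101111 (10xxxxxx ✓), payload 101111.
Concatenate: 011111001101000101111 = 0xF9A2F (21 bits → U+F9A2F).

U+F9A2F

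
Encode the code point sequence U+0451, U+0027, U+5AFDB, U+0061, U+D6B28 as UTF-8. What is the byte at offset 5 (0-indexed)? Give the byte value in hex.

U+0451 → 2-byte form D1 91 at offsets 0–1.
U+0027 → 1-byte form 27 at offsets 2–2.
U+5AFDB → 4-byte form F1 9A BF 9B at offsets 3–6.
Offset 5 falls in char 3's range; it's byte 3 of F1 9A BF 9B = 0xBF.

0xBF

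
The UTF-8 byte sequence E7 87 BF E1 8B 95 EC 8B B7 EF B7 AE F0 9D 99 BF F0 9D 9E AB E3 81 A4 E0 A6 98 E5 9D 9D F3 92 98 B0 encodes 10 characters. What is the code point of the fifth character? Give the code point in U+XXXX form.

Offset 0: leading byte 0xE7 = 11100111 → 3-byte char #1 = E7 87 BF.
Offset 3: leading byte 0xE1 = 11100001 → 3-byte char #2 = E1 8B 95.
Offset 6: leading byte 0xEC = 11101100 → 3-byte char #3 = EC 8B B7.
Offset 9: leading byte 0xEF = 11101111 → 3-byte char #4 = EF B7 AE.
Offset 12: leading byte 0xF0 = 11110000 → 4-byte char #5 = F0 9D 99 BF.
Leading byte 0xF0 = 11110000 matches 11110xxx → 4-byte sequence.
Byte 1: 0xF0 = 11110000, payload 000 (3 bits).
Byte 2: 0x9D = 10011101 (10xxxxxx ✓), payload 011101.
Byte 3: 0x99 = 10011001 (10xxxxxx ✓), payload 011001.
Byte 4: 0xBF = 10111111 (10xxxxxx ✓), payload 111111.
Concatenate: 000011101011001111111 = 0x1D67F (21 bits → U+1D67F).

U+1D67F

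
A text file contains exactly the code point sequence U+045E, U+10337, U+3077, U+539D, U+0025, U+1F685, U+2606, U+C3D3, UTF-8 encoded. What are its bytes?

U+045E: 2-byte form → D1 9E.
U+10337: 4-byte form → F0 90 8C B7.
U+3077: 3-byte form → E3 81 B7.
U+539D: 3-byte form → E5 8E 9D.
U+0025: 1-byte form → 25.
U+1F685: 4-byte form → F0 9F 9A 85.
U+2606: 3-byte form → E2 98 86.
U+C3D3: 3-byte form → EC 8F 93.
Concatenated (23 bytes): D1 9E F0 90 8C B7 E3 81 B7 E5 8E 9D 25 F0 9F 9A 85 E2 98 86 EC 8F 93.

D1 9E F0 90 8C B7 E3 81 B7 E5 8E 9D 25 F0 9F 9A 85 E2 98 86 EC 8F 93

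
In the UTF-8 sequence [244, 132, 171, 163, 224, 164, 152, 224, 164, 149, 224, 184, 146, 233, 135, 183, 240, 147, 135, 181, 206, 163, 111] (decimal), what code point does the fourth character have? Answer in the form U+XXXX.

U+0E12

Offset 0: leading byte 0xF4 = 11110100 → 4-byte char #1 = F4 84 AB A3.
Offset 4: leading byte 0xE0 = 11100000 → 3-byte char #2 = E0 A4 98.
Offset 7: leading byte 0xE0 = 11100000 → 3-byte char #3 = E0 A4 95.
Offset 10: leading byte 0xE0 = 11100000 → 3-byte char #4 = E0 B8 92.
Leading byte 0xE0 = 11100000 matches 1110xxxx → 3-byte sequence.
Byte 1: 0xE0 = 11100000, payload 0000 (4 bits).
Byte 2: 0xB8 = 10111000 (10xxxxxx ✓), payload 111000.
Byte 3: 0x92 = 10010010 (10xxxxxx ✓), payload 010010.
Concatenate: 0000111000010010 = 0xE12 (16 bits → U+0E12).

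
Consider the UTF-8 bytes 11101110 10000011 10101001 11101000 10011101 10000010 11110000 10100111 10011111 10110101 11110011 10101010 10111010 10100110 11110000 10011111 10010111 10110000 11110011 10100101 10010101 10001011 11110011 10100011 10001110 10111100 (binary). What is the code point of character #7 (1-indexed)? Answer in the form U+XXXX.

U+E33BC

Offset 0: leading byte 0xEE = 11101110 → 3-byte char #1 = EE 83 A9.
Offset 3: leading byte 0xE8 = 11101000 → 3-byte char #2 = E8 9D 82.
Offset 6: leading byte 0xF0 = 11110000 → 4-byte char #3 = F0 A7 9F B5.
Offset 10: leading byte 0xF3 = 11110011 → 4-byte char #4 = F3 AA BA A6.
Offset 14: leading byte 0xF0 = 11110000 → 4-byte char #5 = F0 9F 97 B0.
Offset 18: leading byte 0xF3 = 11110011 → 4-byte char #6 = F3 A5 95 8B.
Offset 22: leading byte 0xF3 = 11110011 → 4-byte char #7 = F3 A3 8E BC.
Leading byte 0xF3 = 11110011 matches 11110xxx → 4-byte sequence.
Byte 1: 0xF3 = 11110011, payload 011 (3 bits).
Byte 2: 0xA3 = 10100011 (10xxxxxx ✓), payload 100011.
Byte 3: 0x8E = 10001110 (10xxxxxx ✓), payload 001110.
Byte 4: 0xBC = 10111100 (10xxxxxx ✓), payload 111100.
Concatenate: 011100011001110111100 = 0xE33BC (21 bits → U+E33BC).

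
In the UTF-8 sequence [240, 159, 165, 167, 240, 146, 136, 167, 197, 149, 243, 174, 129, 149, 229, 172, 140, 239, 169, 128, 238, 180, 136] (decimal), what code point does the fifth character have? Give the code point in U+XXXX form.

U+5B0C

Offset 0: leading byte 0xF0 = 11110000 → 4-byte char #1 = F0 9F A5 A7.
Offset 4: leading byte 0xF0 = 11110000 → 4-byte char #2 = F0 92 88 A7.
Offset 8: leading byte 0xC5 = 11000101 → 2-byte char #3 = C5 95.
Offset 10: leading byte 0xF3 = 11110011 → 4-byte char #4 = F3 AE 81 95.
Offset 14: leading byte 0xE5 = 11100101 → 3-byte char #5 = E5 AC 8C.
Leading byte 0xE5 = 11100101 matches 1110xxxx → 3-byte sequence.
Byte 1: 0xE5 = 11100101, payload 0101 (4 bits).
Byte 2: 0xAC = 10101100 (10xxxxxx ✓), payload 101100.
Byte 3: 0x8C = 10001100 (10xxxxxx ✓), payload 001100.
Concatenate: 0101101100001100 = 0x5B0C (16 bits → U+5B0C).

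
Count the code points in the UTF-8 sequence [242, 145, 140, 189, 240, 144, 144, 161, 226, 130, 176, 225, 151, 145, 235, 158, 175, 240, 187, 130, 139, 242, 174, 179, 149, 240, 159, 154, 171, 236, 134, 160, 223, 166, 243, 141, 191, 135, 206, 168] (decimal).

12

Byte at offset 0: 0xF2 = 11110010 → 4-byte char (#1). Advance 4.
Byte at offset 4: 0xF0 = 11110000 → 4-byte char (#2). Advance 4.
Byte at offset 8: 0xE2 = 11100010 → 3-byte char (#3). Advance 3.
Byte at offset 11: 0xE1 = 11100001 → 3-byte char (#4). Advance 3.
Byte at offset 14: 0xEB = 11101011 → 3-byte char (#5). Advance 3.
Byte at offset 17: 0xF0 = 11110000 → 4-byte char (#6). Advance 4.
Byte at offset 21: 0xF2 = 11110010 → 4-byte char (#7). Advance 4.
Byte at offset 25: 0xF0 = 11110000 → 4-byte char (#8). Advance 4.
Byte at offset 29: 0xEC = 11101100 → 3-byte char (#9). Advance 3.
Byte at offset 32: 0xDF = 11011111 → 2-byte char (#10). Advance 2.
Byte at offset 34: 0xF3 = 11110011 → 4-byte char (#11). Advance 4.
Byte at offset 38: 0xCE = 11001110 → 2-byte char (#12). Advance 2.
Reached end at offset 40 after 12 code points.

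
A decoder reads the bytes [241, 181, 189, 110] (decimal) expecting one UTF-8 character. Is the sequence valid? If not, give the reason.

Leading byte 0xF1 = 11110001 → 4-byte form.
Byte 4 is 0x6E = 01101110, which is not 10xxxxxx — expected a continuation byte.

invalid (non-continuation byte where continuation expected)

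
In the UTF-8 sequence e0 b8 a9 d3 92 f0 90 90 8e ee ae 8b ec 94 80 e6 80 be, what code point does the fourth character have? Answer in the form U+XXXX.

U+EB8B

Offset 0: leading byte 0xE0 = 11100000 → 3-byte char #1 = E0 B8 A9.
Offset 3: leading byte 0xD3 = 11010011 → 2-byte char #2 = D3 92.
Offset 5: leading byte 0xF0 = 11110000 → 4-byte char #3 = F0 90 90 8E.
Offset 9: leading byte 0xEE = 11101110 → 3-byte char #4 = EE AE 8B.
Leading byte 0xEE = 11101110 matches 1110xxxx → 3-byte sequence.
Byte 1: 0xEE = 11101110, payload 1110 (4 bits).
Byte 2: 0xAE = 10101110 (10xxxxxx ✓), payload 101110.
Byte 3: 0x8B = 10001011 (10xxxxxx ✓), payload 001011.
Concatenate: 1110101110001011 = 0xEB8B (16 bits → U+EB8B).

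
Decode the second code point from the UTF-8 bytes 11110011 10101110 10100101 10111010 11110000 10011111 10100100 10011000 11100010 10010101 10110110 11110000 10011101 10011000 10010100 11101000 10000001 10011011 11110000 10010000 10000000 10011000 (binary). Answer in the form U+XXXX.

Offset 0: leading byte 0xF3 = 11110011 → 4-byte char #1 = F3 AE A5 BA.
Offset 4: leading byte 0xF0 = 11110000 → 4-byte char #2 = F0 9F A4 98.
Leading byte 0xF0 = 11110000 matches 11110xxx → 4-byte sequence.
Byte 1: 0xF0 = 11110000, payload 000 (3 bits).
Byte 2: 0x9F = 10011111 (10xxxxxx ✓), payload 011111.
Byte 3: 0xA4 = 10100100 (10xxxxxx ✓), payload 100100.
Byte 4: 0x98 = 10011000 (10xxxxxx ✓), payload 011000.
Concatenate: 000011111100100011000 = 0x1F918 (21 bits → U+1F918).

U+1F918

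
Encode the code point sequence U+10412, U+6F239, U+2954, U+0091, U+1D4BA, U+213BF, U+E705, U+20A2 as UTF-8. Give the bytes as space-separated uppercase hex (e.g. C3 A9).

U+10412: 4-byte form → F0 90 90 92.
U+6F239: 4-byte form → F1 AF 88 B9.
U+2954: 3-byte form → E2 A5 94.
U+0091: 2-byte form → C2 91.
U+1D4BA: 4-byte form → F0 9D 92 BA.
U+213BF: 4-byte form → F0 A1 8E BF.
U+E705: 3-byte form → EE 9C 85.
U+20A2: 3-byte form → E2 82 A2.
Concatenated (27 bytes): F0 90 90 92 F1 AF 88 B9 E2 A5 94 C2 91 F0 9D 92 BA F0 A1 8E BF EE 9C 85 E2 82 A2.

F0 90 90 92 F1 AF 88 B9 E2 A5 94 C2 91 F0 9D 92 BA F0 A1 8E BF EE 9C 85 E2 82 A2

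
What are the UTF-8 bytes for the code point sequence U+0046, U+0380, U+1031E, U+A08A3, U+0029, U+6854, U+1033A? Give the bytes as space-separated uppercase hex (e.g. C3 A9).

U+0046: 1-byte form → 46.
U+0380: 2-byte form → CE 80.
U+1031E: 4-byte form → F0 90 8C 9E.
U+A08A3: 4-byte form → F2 A0 A2 A3.
U+0029: 1-byte form → 29.
U+6854: 3-byte form → E6 A1 94.
U+1033A: 4-byte form → F0 90 8C BA.
Concatenated (19 bytes): 46 CE 80 F0 90 8C 9E F2 A0 A2 A3 29 E6 A1 94 F0 90 8C BA.

46 CE 80 F0 90 8C 9E F2 A0 A2 A3 29 E6 A1 94 F0 90 8C BA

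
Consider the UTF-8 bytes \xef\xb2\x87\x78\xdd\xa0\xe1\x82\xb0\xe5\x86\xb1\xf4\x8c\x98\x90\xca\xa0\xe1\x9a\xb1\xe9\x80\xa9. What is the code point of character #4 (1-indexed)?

U+10B0

Offset 0: leading byte 0xEF = 11101111 → 3-byte char #1 = EF B2 87.
Offset 3: leading byte 0x78 = 01111000 → 1-byte char #2 = 78.
Offset 4: leading byte 0xDD = 11011101 → 2-byte char #3 = DD A0.
Offset 6: leading byte 0xE1 = 11100001 → 3-byte char #4 = E1 82 B0.
Leading byte 0xE1 = 11100001 matches 1110xxxx → 3-byte sequence.
Byte 1: 0xE1 = 11100001, payload 0001 (4 bits).
Byte 2: 0x82 = 10000010 (10xxxxxx ✓), payload 000010.
Byte 3: 0xB0 = 10110000 (10xxxxxx ✓), payload 110000.
Concatenate: 0001000010110000 = 0x10B0 (16 bits → U+10B0).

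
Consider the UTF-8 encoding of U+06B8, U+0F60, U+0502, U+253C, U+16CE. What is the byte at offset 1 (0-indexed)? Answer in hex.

U+06B8 → 2-byte form DA B8 at offsets 0–1.
Offset 1 falls in char 1's range; it's byte 2 of DA B8 = 0xB8.

0xB8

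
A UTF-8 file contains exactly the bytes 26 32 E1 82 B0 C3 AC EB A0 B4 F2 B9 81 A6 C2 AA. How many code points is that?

Byte at offset 0: 0x26 = 00100110 → 1-byte char (#1). Advance 1.
Byte at offset 1: 0x32 = 00110010 → 1-byte char (#2). Advance 1.
Byte at offset 2: 0xE1 = 11100001 → 3-byte char (#3). Advance 3.
Byte at offset 5: 0xC3 = 11000011 → 2-byte char (#4). Advance 2.
Byte at offset 7: 0xEB = 11101011 → 3-byte char (#5). Advance 3.
Byte at offset 10: 0xF2 = 11110010 → 4-byte char (#6). Advance 4.
Byte at offset 14: 0xC2 = 11000010 → 2-byte char (#7). Advance 2.
Reached end at offset 16 after 7 code points.

7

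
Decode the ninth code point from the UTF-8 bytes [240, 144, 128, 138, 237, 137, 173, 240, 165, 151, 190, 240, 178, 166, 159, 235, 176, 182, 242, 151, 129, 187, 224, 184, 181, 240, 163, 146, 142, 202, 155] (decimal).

Offset 0: leading byte 0xF0 = 11110000 → 4-byte char #1 = F0 90 80 8A.
Offset 4: leading byte 0xED = 11101101 → 3-byte char #2 = ED 89 AD.
Offset 7: leading byte 0xF0 = 11110000 → 4-byte char #3 = F0 A5 97 BE.
Offset 11: leading byte 0xF0 = 11110000 → 4-byte char #4 = F0 B2 A6 9F.
Offset 15: leading byte 0xEB = 11101011 → 3-byte char #5 = EB B0 B6.
Offset 18: leading byte 0xF2 = 11110010 → 4-byte char #6 = F2 97 81 BB.
Offset 22: leading byte 0xE0 = 11100000 → 3-byte char #7 = E0 B8 B5.
Offset 25: leading byte 0xF0 = 11110000 → 4-byte char #8 = F0 A3 92 8E.
Offset 29: leading byte 0xCA = 11001010 → 2-byte char #9 = CA 9B.
Leading byte 0xCA = 11001010 matches 110xxxxx → 2-byte sequence.
Byte 1: 0xCA = 11001010, payload 01010 (5 bits).
Byte 2: 0x9B = 10011011 (10xxxxxx ✓), payload 011011.
Concatenate: 01010011011 = 0x29B (11 bits → U+029B).

U+029B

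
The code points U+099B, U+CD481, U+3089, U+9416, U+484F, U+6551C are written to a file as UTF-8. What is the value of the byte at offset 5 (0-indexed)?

U+099B → 3-byte form E0 A6 9B at offsets 0–2.
U+CD481 → 4-byte form F3 8D 92 81 at offsets 3–6.
Offset 5 falls in char 2's range; it's byte 3 of F3 8D 92 81 = 0x92.

0x92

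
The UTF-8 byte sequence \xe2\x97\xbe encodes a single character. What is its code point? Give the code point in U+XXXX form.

Leading byte 0xE2 = 11100010 matches 1110xxxx → 3-byte sequence.
Byte 1: 0xE2 = 11100010, payload 0010 (4 bits).
Byte 2: 0x97 = 10010111 (10xxxxxx ✓), payload 010111.
Byte 3: 0xBE = 10111110 (10xxxxxx ✓), payload 111110.
Concatenate: 0010010111111110 = 0x25FE (16 bits → U+25FE).

U+25FE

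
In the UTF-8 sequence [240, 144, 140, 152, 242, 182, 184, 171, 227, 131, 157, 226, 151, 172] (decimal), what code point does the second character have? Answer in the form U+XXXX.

Offset 0: leading byte 0xF0 = 11110000 → 4-byte char #1 = F0 90 8C 98.
Offset 4: leading byte 0xF2 = 11110010 → 4-byte char #2 = F2 B6 B8 AB.
Leading byte 0xF2 = 11110010 matches 11110xxx → 4-byte sequence.
Byte 1: 0xF2 = 11110010, payload 010 (3 bits).
Byte 2: 0xB6 = 10110110 (10xxxxxx ✓), payload 110110.
Byte 3: 0xB8 = 10111000 (10xxxxxx ✓), payload 111000.
Byte 4: 0xAB = 10101011 (10xxxxxx ✓), payload 101011.
Concatenate: 010110110111000101011 = 0xB6E2B (21 bits → U+B6E2B).

U+B6E2B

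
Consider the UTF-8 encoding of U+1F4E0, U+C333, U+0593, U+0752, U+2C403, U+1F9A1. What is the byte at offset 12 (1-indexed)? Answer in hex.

0xF0

1-indexed offset 12 is 0-indexed offset 11.
U+1F4E0 → 4-byte form F0 9F 93 A0 at offsets 0–3.
U+C333 → 3-byte form EC 8C B3 at offsets 4–6.
U+0593 → 2-byte form D6 93 at offsets 7–8.
U+0752 → 2-byte form DD 92 at offsets 9–10.
U+2C403 → 4-byte form F0 AC 90 83 at offsets 11–14.
Offset 11 falls in char 5's range; it's byte 1 of F0 AC 90 83 = 0xF0.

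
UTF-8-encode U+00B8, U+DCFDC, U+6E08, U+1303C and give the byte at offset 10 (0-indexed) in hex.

0x93

U+00B8 → 2-byte form C2 B8 at offsets 0–1.
U+DCFDC → 4-byte form F3 9C BF 9C at offsets 2–5.
U+6E08 → 3-byte form E6 B8 88 at offsets 6–8.
U+1303C → 4-byte form F0 93 80 BC at offsets 9–12.
Offset 10 falls in char 4's range; it's byte 2 of F0 93 80 BC = 0x93.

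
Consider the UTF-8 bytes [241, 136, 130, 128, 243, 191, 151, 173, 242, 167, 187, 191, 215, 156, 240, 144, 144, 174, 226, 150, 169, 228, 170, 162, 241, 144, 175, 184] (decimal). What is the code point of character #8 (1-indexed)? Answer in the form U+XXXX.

U+50BF8

Offset 0: leading byte 0xF1 = 11110001 → 4-byte char #1 = F1 88 82 80.
Offset 4: leading byte 0xF3 = 11110011 → 4-byte char #2 = F3 BF 97 AD.
Offset 8: leading byte 0xF2 = 11110010 → 4-byte char #3 = F2 A7 BB BF.
Offset 12: leading byte 0xD7 = 11010111 → 2-byte char #4 = D7 9C.
Offset 14: leading byte 0xF0 = 11110000 → 4-byte char #5 = F0 90 90 AE.
Offset 18: leading byte 0xE2 = 11100010 → 3-byte char #6 = E2 96 A9.
Offset 21: leading byte 0xE4 = 11100100 → 3-byte char #7 = E4 AA A2.
Offset 24: leading byte 0xF1 = 11110001 → 4-byte char #8 = F1 90 AF B8.
Leading byte 0xF1 = 11110001 matches 11110xxx → 4-byte sequence.
Byte 1: 0xF1 = 11110001, payload 001 (3 bits).
Byte 2: 0x90 = 10010000 (10xxxxxx ✓), payload 010000.
Byte 3: 0xAF = 10101111 (10xxxxxx ✓), payload 101111.
Byte 4: 0xB8 = 10111000 (10xxxxxx ✓), payload 111000.
Concatenate: 001010000101111111000 = 0x50BF8 (21 bits → U+50BF8).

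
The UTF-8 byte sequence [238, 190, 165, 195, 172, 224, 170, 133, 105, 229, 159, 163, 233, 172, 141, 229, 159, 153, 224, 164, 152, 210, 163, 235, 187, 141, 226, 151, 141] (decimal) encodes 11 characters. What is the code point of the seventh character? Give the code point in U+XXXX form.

Offset 0: leading byte 0xEE = 11101110 → 3-byte char #1 = EE BE A5.
Offset 3: leading byte 0xC3 = 11000011 → 2-byte char #2 = C3 AC.
Offset 5: leading byte 0xE0 = 11100000 → 3-byte char #3 = E0 AA 85.
Offset 8: leading byte 0x69 = 01101001 → 1-byte char #4 = 69.
Offset 9: leading byte 0xE5 = 11100101 → 3-byte char #5 = E5 9F A3.
Offset 12: leading byte 0xE9 = 11101001 → 3-byte char #6 = E9 AC 8D.
Offset 15: leading byte 0xE5 = 11100101 → 3-byte char #7 = E5 9F 99.
Leading byte 0xE5 = 11100101 matches 1110xxxx → 3-byte sequence.
Byte 1: 0xE5 = 11100101, payload 0101 (4 bits).
Byte 2: 0x9F = 10011111 (10xxxxxx ✓), payload 011111.
Byte 3: 0x99 = 10011001 (10xxxxxx ✓), payload 011001.
Concatenate: 0101011111011001 = 0x57D9 (16 bits → U+57D9).

U+57D9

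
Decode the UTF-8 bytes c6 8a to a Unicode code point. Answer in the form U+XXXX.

Leading byte 0xC6 = 11000110 matches 110xxxxx → 2-byte sequence.
Byte 1: 0xC6 = 11000110, payload 00110 (5 bits).
Byte 2: 0x8A = 10001010 (10xxxxxx ✓), payload 001010.
Concatenate: 00110001010 = 0x18A (11 bits → U+018A).

U+018A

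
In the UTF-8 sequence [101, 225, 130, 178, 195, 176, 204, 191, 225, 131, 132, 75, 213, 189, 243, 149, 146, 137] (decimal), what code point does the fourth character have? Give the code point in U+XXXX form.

U+033F

Offset 0: leading byte 0x65 = 01100101 → 1-byte char #1 = 65.
Offset 1: leading byte 0xE1 = 11100001 → 3-byte char #2 = E1 82 B2.
Offset 4: leading byte 0xC3 = 11000011 → 2-byte char #3 = C3 B0.
Offset 6: leading byte 0xCC = 11001100 → 2-byte char #4 = CC BF.
Leading byte 0xCC = 11001100 matches 110xxxxx → 2-byte sequence.
Byte 1: 0xCC = 11001100, payload 01100 (5 bits).
Byte 2: 0xBF = 10111111 (10xxxxxx ✓), payload 111111.
Concatenate: 01100111111 = 0x33F (11 bits → U+033F).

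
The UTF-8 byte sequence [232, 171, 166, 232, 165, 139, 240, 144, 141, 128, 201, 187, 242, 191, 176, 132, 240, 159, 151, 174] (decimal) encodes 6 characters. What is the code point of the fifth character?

Offset 0: leading byte 0xE8 = 11101000 → 3-byte char #1 = E8 AB A6.
Offset 3: leading byte 0xE8 = 11101000 → 3-byte char #2 = E8 A5 8B.
Offset 6: leading byte 0xF0 = 11110000 → 4-byte char #3 = F0 90 8D 80.
Offset 10: leading byte 0xC9 = 11001001 → 2-byte char #4 = C9 BB.
Offset 12: leading byte 0xF2 = 11110010 → 4-byte char #5 = F2 BF B0 84.
Leading byte 0xF2 = 11110010 matches 11110xxx → 4-byte sequence.
Byte 1: 0xF2 = 11110010, payload 010 (3 bits).
Byte 2: 0xBF = 10111111 (10xxxxxx ✓), payload 111111.
Byte 3: 0xB0 = 10110000 (10xxxxxx ✓), payload 110000.
Byte 4: 0x84 = 10000100 (10xxxxxx ✓), payload 000100.
Concatenate: 010111111110000000100 = 0xBFC04 (21 bits → U+BFC04).

U+BFC04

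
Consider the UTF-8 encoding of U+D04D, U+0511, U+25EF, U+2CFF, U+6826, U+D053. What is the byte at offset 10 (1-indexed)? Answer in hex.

0xB3

1-indexed offset 10 is 0-indexed offset 9.
U+D04D → 3-byte form ED 81 8D at offsets 0–2.
U+0511 → 2-byte form D4 91 at offsets 3–4.
U+25EF → 3-byte form E2 97 AF at offsets 5–7.
U+2CFF → 3-byte form E2 B3 BF at offsets 8–10.
Offset 9 falls in char 4's range; it's byte 2 of E2 B3 BF = 0xB3.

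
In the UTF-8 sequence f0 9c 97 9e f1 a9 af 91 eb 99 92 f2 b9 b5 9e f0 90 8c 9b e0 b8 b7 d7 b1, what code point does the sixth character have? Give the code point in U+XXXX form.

Offset 0: leading byte 0xF0 = 11110000 → 4-byte char #1 = F0 9C 97 9E.
Offset 4: leading byte 0xF1 = 11110001 → 4-byte char #2 = F1 A9 AF 91.
Offset 8: leading byte 0xEB = 11101011 → 3-byte char #3 = EB 99 92.
Offset 11: leading byte 0xF2 = 11110010 → 4-byte char #4 = F2 B9 B5 9E.
Offset 15: leading byte 0xF0 = 11110000 → 4-byte char #5 = F0 90 8C 9B.
Offset 19: leading byte 0xE0 = 11100000 → 3-byte char #6 = E0 B8 B7.
Leading byte 0xE0 = 11100000 matches 1110xxxx → 3-byte sequence.
Byte 1: 0xE0 = 11100000, payload 0000 (4 bits).
Byte 2: 0xB8 = 10111000 (10xxxxxx ✓), payload 111000.
Byte 3: 0xB7 = 10110111 (10xxxxxx ✓), payload 110111.
Concatenate: 0000111000110111 = 0xE37 (16 bits → U+0E37).

U+0E37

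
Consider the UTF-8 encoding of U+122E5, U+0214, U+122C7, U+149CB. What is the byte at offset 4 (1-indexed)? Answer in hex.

1-indexed offset 4 is 0-indexed offset 3.
U+122E5 → 4-byte form F0 92 8B A5 at offsets 0–3.
Offset 3 falls in char 1's range; it's byte 4 of F0 92 8B A5 = 0xA5.

0xA5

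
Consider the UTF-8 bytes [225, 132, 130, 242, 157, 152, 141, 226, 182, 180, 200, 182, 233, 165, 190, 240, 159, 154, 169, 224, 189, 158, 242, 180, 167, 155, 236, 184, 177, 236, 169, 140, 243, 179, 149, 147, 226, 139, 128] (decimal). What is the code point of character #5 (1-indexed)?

Offset 0: leading byte 0xE1 = 11100001 → 3-byte char #1 = E1 84 82.
Offset 3: leading byte 0xF2 = 11110010 → 4-byte char #2 = F2 9D 98 8D.
Offset 7: leading byte 0xE2 = 11100010 → 3-byte char #3 = E2 B6 B4.
Offset 10: leading byte 0xC8 = 11001000 → 2-byte char #4 = C8 B6.
Offset 12: leading byte 0xE9 = 11101001 → 3-byte char #5 = E9 A5 BE.
Leading byte 0xE9 = 11101001 matches 1110xxxx → 3-byte sequence.
Byte 1: 0xE9 = 11101001, payload 1001 (4 bits).
Byte 2: 0xA5 = 10100101 (10xxxxxx ✓), payload 100101.
Byte 3: 0xBE = 10111110 (10xxxxxx ✓), payload 111110.
Concatenate: 1001100101111110 = 0x997E (16 bits → U+997E).

U+997E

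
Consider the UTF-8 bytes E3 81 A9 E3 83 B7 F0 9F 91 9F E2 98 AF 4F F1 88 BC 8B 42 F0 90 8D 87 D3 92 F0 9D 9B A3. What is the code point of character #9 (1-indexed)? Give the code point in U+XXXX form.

U+04D2

Offset 0: leading byte 0xE3 = 11100011 → 3-byte char #1 = E3 81 A9.
Offset 3: leading byte 0xE3 = 11100011 → 3-byte char #2 = E3 83 B7.
Offset 6: leading byte 0xF0 = 11110000 → 4-byte char #3 = F0 9F 91 9F.
Offset 10: leading byte 0xE2 = 11100010 → 3-byte char #4 = E2 98 AF.
Offset 13: leading byte 0x4F = 01001111 → 1-byte char #5 = 4F.
Offset 14: leading byte 0xF1 = 11110001 → 4-byte char #6 = F1 88 BC 8B.
Offset 18: leading byte 0x42 = 01000010 → 1-byte char #7 = 42.
Offset 19: leading byte 0xF0 = 11110000 → 4-byte char #8 = F0 90 8D 87.
Offset 23: leading byte 0xD3 = 11010011 → 2-byte char #9 = D3 92.
Leading byte 0xD3 = 11010011 matches 110xxxxx → 2-byte sequence.
Byte 1: 0xD3 = 11010011, payload 10011 (5 bits).
Byte 2: 0x92 = 10010010 (10xxxxxx ✓), payload 010010.
Concatenate: 10011010010 = 0x4D2 (11 bits → U+04D2).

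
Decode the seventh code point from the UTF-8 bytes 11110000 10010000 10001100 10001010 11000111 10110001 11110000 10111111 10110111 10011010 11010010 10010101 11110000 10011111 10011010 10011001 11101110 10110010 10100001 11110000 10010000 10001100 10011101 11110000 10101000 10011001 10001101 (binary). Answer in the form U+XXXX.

Offset 0: leading byte 0xF0 = 11110000 → 4-byte char #1 = F0 90 8C 8A.
Offset 4: leading byte 0xC7 = 11000111 → 2-byte char #2 = C7 B1.
Offset 6: leading byte 0xF0 = 11110000 → 4-byte char #3 = F0 BF B7 9A.
Offset 10: leading byte 0xD2 = 11010010 → 2-byte char #4 = D2 95.
Offset 12: leading byte 0xF0 = 11110000 → 4-byte char #5 = F0 9F 9A 99.
Offset 16: leading byte 0xEE = 11101110 → 3-byte char #6 = EE B2 A1.
Offset 19: leading byte 0xF0 = 11110000 → 4-byte char #7 = F0 90 8C 9D.
Leading byte 0xF0 = 11110000 matches 11110xxx → 4-byte sequence.
Byte 1: 0xF0 = 11110000, payload 000 (3 bits).
Byte 2: 0x90 = 10010000 (10xxxxxx ✓), payload 010000.
Byte 3: 0x8C = 10001100 (10xxxxxx ✓), payload 001100.
Byte 4: 0x9D = 10011101 (10xxxxxx ✓), payload 011101.
Concatenate: 000010000001100011101 = 0x1031D (21 bits → U+1031D).

U+1031D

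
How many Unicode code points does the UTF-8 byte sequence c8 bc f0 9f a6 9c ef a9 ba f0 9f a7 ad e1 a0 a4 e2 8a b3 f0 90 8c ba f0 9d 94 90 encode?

8

Byte at offset 0: 0xC8 = 11001000 → 2-byte char (#1). Advance 2.
Byte at offset 2: 0xF0 = 11110000 → 4-byte char (#2). Advance 4.
Byte at offset 6: 0xEF = 11101111 → 3-byte char (#3). Advance 3.
Byte at offset 9: 0xF0 = 11110000 → 4-byte char (#4). Advance 4.
Byte at offset 13: 0xE1 = 11100001 → 3-byte char (#5). Advance 3.
Byte at offset 16: 0xE2 = 11100010 → 3-byte char (#6). Advance 3.
Byte at offset 19: 0xF0 = 11110000 → 4-byte char (#7). Advance 4.
Byte at offset 23: 0xF0 = 11110000 → 4-byte char (#8). Advance 4.
Reached end at offset 27 after 8 code points.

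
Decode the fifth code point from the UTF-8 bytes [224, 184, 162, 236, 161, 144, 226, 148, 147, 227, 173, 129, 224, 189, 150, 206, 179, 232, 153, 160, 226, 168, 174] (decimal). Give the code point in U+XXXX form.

Offset 0: leading byte 0xE0 = 11100000 → 3-byte char #1 = E0 B8 A2.
Offset 3: leading byte 0xEC = 11101100 → 3-byte char #2 = EC A1 90.
Offset 6: leading byte 0xE2 = 11100010 → 3-byte char #3 = E2 94 93.
Offset 9: leading byte 0xE3 = 11100011 → 3-byte char #4 = E3 AD 81.
Offset 12: leading byte 0xE0 = 11100000 → 3-byte char #5 = E0 BD 96.
Leading byte 0xE0 = 11100000 matches 1110xxxx → 3-byte sequence.
Byte 1: 0xE0 = 11100000, payload 0000 (4 bits).
Byte 2: 0xBD = 10111101 (10xxxxxx ✓), payload 111101.
Byte 3: 0x96 = 10010110 (10xxxxxx ✓), payload 010110.
Concatenate: 0000111101010110 = 0xF56 (16 bits → U+0F56).

U+0F56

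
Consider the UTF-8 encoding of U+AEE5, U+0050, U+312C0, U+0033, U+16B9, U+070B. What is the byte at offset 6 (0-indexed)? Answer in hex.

0x8B

U+AEE5 → 3-byte form EA BB A5 at offsets 0–2.
U+0050 → 1-byte form 50 at offsets 3–3.
U+312C0 → 4-byte form F0 B1 8B 80 at offsets 4–7.
Offset 6 falls in char 3's range; it's byte 3 of F0 B1 8B 80 = 0x8B.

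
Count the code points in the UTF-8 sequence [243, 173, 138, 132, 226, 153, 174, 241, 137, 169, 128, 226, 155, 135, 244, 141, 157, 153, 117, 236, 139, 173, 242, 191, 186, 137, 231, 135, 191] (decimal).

9

Byte at offset 0: 0xF3 = 11110011 → 4-byte char (#1). Advance 4.
Byte at offset 4: 0xE2 = 11100010 → 3-byte char (#2). Advance 3.
Byte at offset 7: 0xF1 = 11110001 → 4-byte char (#3). Advance 4.
Byte at offset 11: 0xE2 = 11100010 → 3-byte char (#4). Advance 3.
Byte at offset 14: 0xF4 = 11110100 → 4-byte char (#5). Advance 4.
Byte at offset 18: 0x75 = 01110101 → 1-byte char (#6). Advance 1.
Byte at offset 19: 0xEC = 11101100 → 3-byte char (#7). Advance 3.
Byte at offset 22: 0xF2 = 11110010 → 4-byte char (#8). Advance 4.
Byte at offset 26: 0xE7 = 11100111 → 3-byte char (#9). Advance 3.
Reached end at offset 29 after 9 code points.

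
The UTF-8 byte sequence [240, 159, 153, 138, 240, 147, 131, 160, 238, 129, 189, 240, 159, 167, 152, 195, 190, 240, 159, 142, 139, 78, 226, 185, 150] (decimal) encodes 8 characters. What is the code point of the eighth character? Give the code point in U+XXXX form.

U+2E56

Offset 0: leading byte 0xF0 = 11110000 → 4-byte char #1 = F0 9F 99 8A.
Offset 4: leading byte 0xF0 = 11110000 → 4-byte char #2 = F0 93 83 A0.
Offset 8: leading byte 0xEE = 11101110 → 3-byte char #3 = EE 81 BD.
Offset 11: leading byte 0xF0 = 11110000 → 4-byte char #4 = F0 9F A7 98.
Offset 15: leading byte 0xC3 = 11000011 → 2-byte char #5 = C3 BE.
Offset 17: leading byte 0xF0 = 11110000 → 4-byte char #6 = F0 9F 8E 8B.
Offset 21: leading byte 0x4E = 01001110 → 1-byte char #7 = 4E.
Offset 22: leading byte 0xE2 = 11100010 → 3-byte char #8 = E2 B9 96.
Leading byte 0xE2 = 11100010 matches 1110xxxx → 3-byte sequence.
Byte 1: 0xE2 = 11100010, payload 0010 (4 bits).
Byte 2: 0xB9 = 10111001 (10xxxxxx ✓), payload 111001.
Byte 3: 0x96 = 10010110 (10xxxxxx ✓), payload 010110.
Concatenate: 0010111001010110 = 0x2E56 (16 bits → U+2E56).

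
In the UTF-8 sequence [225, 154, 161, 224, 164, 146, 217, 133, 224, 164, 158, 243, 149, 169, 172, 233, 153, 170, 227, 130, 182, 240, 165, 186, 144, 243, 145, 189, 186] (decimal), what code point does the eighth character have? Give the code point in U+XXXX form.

Offset 0: leading byte 0xE1 = 11100001 → 3-byte char #1 = E1 9A A1.
Offset 3: leading byte 0xE0 = 11100000 → 3-byte char #2 = E0 A4 92.
Offset 6: leading byte 0xD9 = 11011001 → 2-byte char #3 = D9 85.
Offset 8: leading byte 0xE0 = 11100000 → 3-byte char #4 = E0 A4 9E.
Offset 11: leading byte 0xF3 = 11110011 → 4-byte char #5 = F3 95 A9 AC.
Offset 15: leading byte 0xE9 = 11101001 → 3-byte char #6 = E9 99 AA.
Offset 18: leading byte 0xE3 = 11100011 → 3-byte char #7 = E3 82 B6.
Offset 21: leading byte 0xF0 = 11110000 → 4-byte char #8 = F0 A5 BA 90.
Leading byte 0xF0 = 11110000 matches 11110xxx → 4-byte sequence.
Byte 1: 0xF0 = 11110000, payload 000 (3 bits).
Byte 2: 0xA5 = 10100101 (10xxxxxx ✓), payload 100101.
Byte 3: 0xBA = 10111010 (10xxxxxx ✓), payload 111010.
Byte 4: 0x90 = 10010000 (10xxxxxx ✓), payload 010000.
Concatenate: 000100101111010010000 = 0x25E90 (21 bits → U+25E90).

U+25E90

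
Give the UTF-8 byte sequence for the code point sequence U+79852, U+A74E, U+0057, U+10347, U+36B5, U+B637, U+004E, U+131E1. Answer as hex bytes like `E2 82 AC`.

U+79852: 4-byte form → F1 B9 A1 92.
U+A74E: 3-byte form → EA 9D 8E.
U+0057: 1-byte form → 57.
U+10347: 4-byte form → F0 90 8D 87.
U+36B5: 3-byte form → E3 9A B5.
U+B637: 3-byte form → EB 98 B7.
U+004E: 1-byte form → 4E.
U+131E1: 4-byte form → F0 93 87 A1.
Concatenated (23 bytes): F1 B9 A1 92 EA 9D 8E 57 F0 90 8D 87 E3 9A B5 EB 98 B7 4E F0 93 87 A1.

F1 B9 A1 92 EA 9D 8E 57 F0 90 8D 87 E3 9A B5 EB 98 B7 4E F0 93 87 A1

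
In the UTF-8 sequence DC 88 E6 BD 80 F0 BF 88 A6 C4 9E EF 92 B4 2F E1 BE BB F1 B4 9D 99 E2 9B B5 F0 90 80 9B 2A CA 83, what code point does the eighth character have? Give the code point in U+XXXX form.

U+74759

Offset 0: leading byte 0xDC = 11011100 → 2-byte char #1 = DC 88.
Offset 2: leading byte 0xE6 = 11100110 → 3-byte char #2 = E6 BD 80.
Offset 5: leading byte 0xF0 = 11110000 → 4-byte char #3 = F0 BF 88 A6.
Offset 9: leading byte 0xC4 = 11000100 → 2-byte char #4 = C4 9E.
Offset 11: leading byte 0xEF = 11101111 → 3-byte char #5 = EF 92 B4.
Offset 14: leading byte 0x2F = 00101111 → 1-byte char #6 = 2F.
Offset 15: leading byte 0xE1 = 11100001 → 3-byte char #7 = E1 BE BB.
Offset 18: leading byte 0xF1 = 11110001 → 4-byte char #8 = F1 B4 9D 99.
Leading byte 0xF1 = 11110001 matches 11110xxx → 4-byte sequence.
Byte 1: 0xF1 = 11110001, payload 001 (3 bits).
Byte 2: 0xB4 = 10110100 (10xxxxxx ✓), payload 110100.
Byte 3: 0x9D = 10011101 (10xxxxxx ✓), payload 011101.
Byte 4: 0x99 = 10011001 (10xxxxxx ✓), payload 011001.
Concatenate: 001110100011101011001 = 0x74759 (21 bits → U+74759).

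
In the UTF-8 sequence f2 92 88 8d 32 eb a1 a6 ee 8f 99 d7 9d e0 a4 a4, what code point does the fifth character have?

U+05DD

Offset 0: leading byte 0xF2 = 11110010 → 4-byte char #1 = F2 92 88 8D.
Offset 4: leading byte 0x32 = 00110010 → 1-byte char #2 = 32.
Offset 5: leading byte 0xEB = 11101011 → 3-byte char #3 = EB A1 A6.
Offset 8: leading byte 0xEE = 11101110 → 3-byte char #4 = EE 8F 99.
Offset 11: leading byte 0xD7 = 11010111 → 2-byte char #5 = D7 9D.
Leading byte 0xD7 = 11010111 matches 110xxxxx → 2-byte sequence.
Byte 1: 0xD7 = 11010111, payload 10111 (5 bits).
Byte 2: 0x9D = 10011101 (10xxxxxx ✓), payload 011101.
Concatenate: 10111011101 = 0x5DD (11 bits → U+05DD).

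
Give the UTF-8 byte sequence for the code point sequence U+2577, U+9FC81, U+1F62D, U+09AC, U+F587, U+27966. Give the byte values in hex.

U+2577: 3-byte form → E2 95 B7.
U+9FC81: 4-byte form → F2 9F B2 81.
U+1F62D: 4-byte form → F0 9F 98 AD.
U+09AC: 3-byte form → E0 A6 AC.
U+F587: 3-byte form → EF 96 87.
U+27966: 4-byte form → F0 A7 A5 A6.
Concatenated (21 bytes): E2 95 B7 F2 9F B2 81 F0 9F 98 AD E0 A6 AC EF 96 87 F0 A7 A5 A6.

E2 95 B7 F2 9F B2 81 F0 9F 98 AD E0 A6 AC EF 96 87 F0 A7 A5 A6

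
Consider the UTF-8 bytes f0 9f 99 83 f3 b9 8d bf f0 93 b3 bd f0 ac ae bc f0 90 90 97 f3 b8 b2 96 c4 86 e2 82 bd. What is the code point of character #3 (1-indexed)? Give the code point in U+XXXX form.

U+13CFD

Offset 0: leading byte 0xF0 = 11110000 → 4-byte char #1 = F0 9F 99 83.
Offset 4: leading byte 0xF3 = 11110011 → 4-byte char #2 = F3 B9 8D BF.
Offset 8: leading byte 0xF0 = 11110000 → 4-byte char #3 = F0 93 B3 BD.
Leading byte 0xF0 = 11110000 matches 11110xxx → 4-byte sequence.
Byte 1: 0xF0 = 11110000, payload 000 (3 bits).
Byte 2: 0x93 = 10010011 (10xxxxxx ✓), payload 010011.
Byte 3: 0xB3 = 10110011 (10xxxxxx ✓), payload 110011.
Byte 4: 0xBD = 10111101 (10xxxxxx ✓), payload 111101.
Concatenate: 000010011110011111101 = 0x13CFD (21 bits → U+13CFD).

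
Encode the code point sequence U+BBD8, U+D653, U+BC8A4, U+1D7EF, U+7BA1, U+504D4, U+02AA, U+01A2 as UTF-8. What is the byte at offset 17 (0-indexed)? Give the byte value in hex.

0xF1

U+BBD8 → 3-byte form EB AF 98 at offsets 0–2.
U+D653 → 3-byte form ED 99 93 at offsets 3–5.
U+BC8A4 → 4-byte form F2 BC A2 A4 at offsets 6–9.
U+1D7EF → 4-byte form F0 9D 9F AF at offsets 10–13.
U+7BA1 → 3-byte form E7 AE A1 at offsets 14–16.
U+504D4 → 4-byte form F1 90 93 94 at offsets 17–20.
Offset 17 falls in char 6's range; it's byte 1 of F1 90 93 94 = 0xF1.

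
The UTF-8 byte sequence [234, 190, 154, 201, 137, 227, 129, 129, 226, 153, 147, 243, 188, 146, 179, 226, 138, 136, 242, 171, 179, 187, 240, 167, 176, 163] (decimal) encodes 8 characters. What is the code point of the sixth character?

U+2288

Offset 0: leading byte 0xEA = 11101010 → 3-byte char #1 = EA BE 9A.
Offset 3: leading byte 0xC9 = 11001001 → 2-byte char #2 = C9 89.
Offset 5: leading byte 0xE3 = 11100011 → 3-byte char #3 = E3 81 81.
Offset 8: leading byte 0xE2 = 11100010 → 3-byte char #4 = E2 99 93.
Offset 11: leading byte 0xF3 = 11110011 → 4-byte char #5 = F3 BC 92 B3.
Offset 15: leading byte 0xE2 = 11100010 → 3-byte char #6 = E2 8A 88.
Leading byte 0xE2 = 11100010 matches 1110xxxx → 3-byte sequence.
Byte 1: 0xE2 = 11100010, payload 0010 (4 bits).
Byte 2: 0x8A = 10001010 (10xxxxxx ✓), payload 001010.
Byte 3: 0x88 = 10001000 (10xxxxxx ✓), payload 001000.
Concatenate: 0010001010001000 = 0x2288 (16 bits → U+2288).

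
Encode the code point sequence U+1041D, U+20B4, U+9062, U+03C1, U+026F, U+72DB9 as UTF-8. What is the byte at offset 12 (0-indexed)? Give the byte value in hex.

0xC9

U+1041D → 4-byte form F0 90 90 9D at offsets 0–3.
U+20B4 → 3-byte form E2 82 B4 at offsets 4–6.
U+9062 → 3-byte form E9 81 A2 at offsets 7–9.
U+03C1 → 2-byte form CF 81 at offsets 10–11.
U+026F → 2-byte form C9 AF at offsets 12–13.
Offset 12 falls in char 5's range; it's byte 1 of C9 AF = 0xC9.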